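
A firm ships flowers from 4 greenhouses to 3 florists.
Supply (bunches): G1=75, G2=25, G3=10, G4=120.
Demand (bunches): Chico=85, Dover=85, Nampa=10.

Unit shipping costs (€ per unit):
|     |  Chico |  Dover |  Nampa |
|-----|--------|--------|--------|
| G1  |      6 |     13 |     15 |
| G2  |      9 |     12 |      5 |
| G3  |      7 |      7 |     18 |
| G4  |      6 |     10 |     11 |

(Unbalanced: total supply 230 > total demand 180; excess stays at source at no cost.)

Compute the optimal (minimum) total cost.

An optimal shipping plan:
  G1->Chico: 75 × €6 = €450
  G2->Nampa: 10 × €5 = €50
  G3->Dover: 10 × €7 = €70
  G4->Chico: 10 × €6 = €60
  G4->Dover: 75 × €10 = €750
Total = 450 + 50 + 70 + 60 + 750 = €1380.
(Supply check: G1 ships 75; G2 ships 10; G3 ships 10; G4 ships 85.)

1380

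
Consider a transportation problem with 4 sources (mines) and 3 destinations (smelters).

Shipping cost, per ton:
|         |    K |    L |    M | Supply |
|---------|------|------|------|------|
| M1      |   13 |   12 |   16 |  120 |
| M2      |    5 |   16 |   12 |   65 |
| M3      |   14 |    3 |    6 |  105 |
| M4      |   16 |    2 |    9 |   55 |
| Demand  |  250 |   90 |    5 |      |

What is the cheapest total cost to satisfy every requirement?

3040

Optimal allocation:
  M1->K: 120 × 13 = 1560
  M2->K: 65 × 5 = 325
  M3->K: 65 × 14 = 910
  M3->L: 35 × 3 = 105
  M3->M: 5 × 6 = 30
  M4->L: 55 × 2 = 110
Total = 1560 + 325 + 910 + 105 + 30 + 110 = 3040.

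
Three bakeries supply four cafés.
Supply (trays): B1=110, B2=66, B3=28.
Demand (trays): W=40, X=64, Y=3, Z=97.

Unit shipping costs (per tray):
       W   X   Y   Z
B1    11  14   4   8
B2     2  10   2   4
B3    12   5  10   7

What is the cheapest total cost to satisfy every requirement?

1408

A cheapest plan:
  B1 to X: 36 × 14 = 504
  B1 to Y: 3 × 4 = 12
  B1 to Z: 71 × 8 = 568
  B2 to W: 40 × 2 = 80
  B2 to Z: 26 × 4 = 104
  B3 to X: 28 × 5 = 140
Total = 504 + 12 + 568 + 80 + 104 + 140 = 1408.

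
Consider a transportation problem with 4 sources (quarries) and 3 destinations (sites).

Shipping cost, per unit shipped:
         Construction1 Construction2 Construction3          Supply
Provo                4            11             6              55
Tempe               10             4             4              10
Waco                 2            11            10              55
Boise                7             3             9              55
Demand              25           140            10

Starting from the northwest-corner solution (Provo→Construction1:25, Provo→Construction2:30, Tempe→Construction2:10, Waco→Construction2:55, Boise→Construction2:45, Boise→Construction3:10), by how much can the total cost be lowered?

160

Current plan cost = 25·4 + 30·11 + 10·4 + 55·11 + 45·3 + 10·9 = 1300.
Optimal plan:
  Provo to Construction2: 45 × 11 = 495
  Provo to Construction3: 10 × 6 = 60
  Tempe to Construction2: 10 × 4 = 40
  Waco to Construction1: 25 × 2 = 50
  Waco to Construction2: 30 × 11 = 330
  Boise to Construction2: 55 × 3 = 165
Optimal cost = 1140.
Saving = 1300 − 1140 = 160.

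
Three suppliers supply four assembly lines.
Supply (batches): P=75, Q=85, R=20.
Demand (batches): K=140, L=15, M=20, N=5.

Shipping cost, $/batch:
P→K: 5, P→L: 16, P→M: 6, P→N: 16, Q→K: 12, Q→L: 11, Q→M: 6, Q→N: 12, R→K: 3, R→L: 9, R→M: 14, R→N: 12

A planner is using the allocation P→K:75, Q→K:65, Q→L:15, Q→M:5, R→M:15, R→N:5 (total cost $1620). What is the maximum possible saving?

300

Current plan cost = 75·5 + 65·12 + 15·11 + 5·6 + 15·14 + 5·12 = $1620.
Optimal plan:
  P to K: 75 × $5 = $375
  Q to K: 45 × $12 = $540
  Q to L: 15 × $11 = $165
  Q to M: 20 × $6 = $120
  Q to N: 5 × $12 = $60
  R to K: 20 × $3 = $60
Optimal cost = $1320.
Saving = 1620 − 1320 = $300.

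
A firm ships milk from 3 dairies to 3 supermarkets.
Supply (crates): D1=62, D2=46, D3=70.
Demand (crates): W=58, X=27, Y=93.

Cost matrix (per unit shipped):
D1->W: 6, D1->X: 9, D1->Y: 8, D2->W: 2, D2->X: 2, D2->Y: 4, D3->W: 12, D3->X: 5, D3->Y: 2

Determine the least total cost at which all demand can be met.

650

One minimum-cost allocation:
  D1→W: 39 × 6 = 234
  D1→Y: 23 × 8 = 184
  D2→W: 19 × 2 = 38
  D2→X: 27 × 2 = 54
  D3→Y: 70 × 2 = 140
Total = 234 + 184 + 38 + 54 + 140 = 650.
(Supply check: D1 ships 62; D2 ships 46; D3 ships 70.)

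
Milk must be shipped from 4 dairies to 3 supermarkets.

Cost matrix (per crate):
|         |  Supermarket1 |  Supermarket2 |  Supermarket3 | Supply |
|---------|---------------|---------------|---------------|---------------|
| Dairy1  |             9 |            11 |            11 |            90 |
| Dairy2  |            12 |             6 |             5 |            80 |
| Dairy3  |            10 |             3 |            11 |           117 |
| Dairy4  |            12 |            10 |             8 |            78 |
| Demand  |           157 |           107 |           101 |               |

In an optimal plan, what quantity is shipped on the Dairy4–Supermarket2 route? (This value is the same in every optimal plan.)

0

The minimum-cost plan:
  Dairy1–Supermarket1: 90 × 9 = 810
  Dairy2–Supermarket3: 80 × 5 = 400
  Dairy3–Supermarket1: 10 × 10 = 100
  Dairy3–Supermarket2: 107 × 3 = 321
  Dairy4–Supermarket1: 57 × 12 = 684
  Dairy4–Supermarket3: 21 × 8 = 168
Total cost = 2483.
The route Dairy4→Supermarket2 is not used.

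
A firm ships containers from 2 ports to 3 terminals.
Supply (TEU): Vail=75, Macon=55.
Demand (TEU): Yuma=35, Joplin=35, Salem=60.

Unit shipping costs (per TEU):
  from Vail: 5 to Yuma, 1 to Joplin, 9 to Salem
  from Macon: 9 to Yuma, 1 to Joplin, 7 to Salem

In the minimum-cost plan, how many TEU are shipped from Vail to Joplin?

Optimal shipments:
  Vail→Yuma: 35 × 5 = 175
  Vail→Joplin: 35 × 1 = 35
  Vail→Salem: 5 × 9 = 45
  Macon→Salem: 55 × 7 = 385
Total cost = 640.
So Vail→Joplin carries 35 TEU.

35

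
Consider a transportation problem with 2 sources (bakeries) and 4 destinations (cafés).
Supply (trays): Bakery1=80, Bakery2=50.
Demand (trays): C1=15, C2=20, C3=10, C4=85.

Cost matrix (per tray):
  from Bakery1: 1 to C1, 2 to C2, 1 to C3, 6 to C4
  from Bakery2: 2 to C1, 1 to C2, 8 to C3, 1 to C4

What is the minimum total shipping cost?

325

Optimal allocation:
  Bakery1–C1: 15 × 1 = 15
  Bakery1–C2: 20 × 2 = 40
  Bakery1–C3: 10 × 1 = 10
  Bakery1–C4: 35 × 6 = 210
  Bakery2–C4: 50 × 1 = 50
Total = 15 + 40 + 10 + 210 + 50 = 325.
(Supply check: Bakery1 ships 80; Bakery2 ships 50.)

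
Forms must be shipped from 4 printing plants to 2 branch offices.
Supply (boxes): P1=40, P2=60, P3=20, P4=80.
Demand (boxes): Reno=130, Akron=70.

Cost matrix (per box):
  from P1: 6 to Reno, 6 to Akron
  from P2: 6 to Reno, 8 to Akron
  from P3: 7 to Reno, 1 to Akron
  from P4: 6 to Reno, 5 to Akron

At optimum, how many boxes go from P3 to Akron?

The minimum-cost plan:
  P1->Reno: 40 × 6 = 240
  P2->Reno: 60 × 6 = 360
  P3->Akron: 20 × 1 = 20
  P4->Reno: 30 × 6 = 180
  P4->Akron: 50 × 5 = 250
Total cost = 1050.
So P3→Akron carries 20 boxes.

20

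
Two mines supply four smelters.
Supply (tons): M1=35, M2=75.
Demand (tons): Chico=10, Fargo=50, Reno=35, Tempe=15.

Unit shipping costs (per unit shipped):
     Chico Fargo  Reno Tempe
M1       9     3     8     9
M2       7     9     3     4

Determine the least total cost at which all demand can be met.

An optimal shipping plan:
  M1–Fargo: 35 × 3 = 105
  M2–Chico: 10 × 7 = 70
  M2–Fargo: 15 × 9 = 135
  M2–Reno: 35 × 3 = 105
  M2–Tempe: 15 × 4 = 60
Total = 105 + 70 + 135 + 105 + 60 = 475.

475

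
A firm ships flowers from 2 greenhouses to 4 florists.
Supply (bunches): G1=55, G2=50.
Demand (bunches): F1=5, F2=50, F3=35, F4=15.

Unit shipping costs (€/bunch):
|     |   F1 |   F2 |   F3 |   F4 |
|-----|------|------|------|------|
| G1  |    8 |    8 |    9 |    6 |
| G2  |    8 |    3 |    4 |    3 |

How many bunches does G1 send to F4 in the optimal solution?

Optimal shipments:
  G1–F1: 5 × €8 = €40
  G1–F2: 35 × €8 = €280
  G1–F4: 15 × €6 = €90
  G2–F2: 15 × €3 = €45
  G2–F3: 35 × €4 = €140
Total cost = €595.
So G1→F4 carries 15 bunches.

15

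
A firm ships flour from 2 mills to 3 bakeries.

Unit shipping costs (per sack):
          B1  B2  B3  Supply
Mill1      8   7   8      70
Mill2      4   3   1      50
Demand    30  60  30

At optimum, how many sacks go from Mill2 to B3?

The minimum-cost plan:
  Mill1→B1: 30 sacks
  Mill1→B2: 40 sacks
  Mill2→B2: 20 sacks
  Mill2→B3: 30 sacks
Total cost = 610.
So Mill2→B3 carries 30 sacks.

30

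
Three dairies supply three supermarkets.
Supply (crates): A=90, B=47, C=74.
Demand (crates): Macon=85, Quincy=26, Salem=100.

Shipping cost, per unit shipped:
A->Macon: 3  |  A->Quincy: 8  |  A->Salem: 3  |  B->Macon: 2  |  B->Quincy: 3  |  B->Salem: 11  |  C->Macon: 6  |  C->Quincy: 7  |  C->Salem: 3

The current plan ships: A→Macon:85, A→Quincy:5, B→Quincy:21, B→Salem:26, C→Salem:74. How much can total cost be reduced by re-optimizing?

Current plan cost = 85·3 + 5·8 + 21·3 + 26·11 + 74·3 = 866.
Optimal plan:
  A->Macon: 64 crates
  A->Salem: 26 crates
  B->Macon: 21 crates
  B->Quincy: 26 crates
  C->Salem: 74 crates
Optimal cost = 612.
Saving = 866 − 612 = 254.

254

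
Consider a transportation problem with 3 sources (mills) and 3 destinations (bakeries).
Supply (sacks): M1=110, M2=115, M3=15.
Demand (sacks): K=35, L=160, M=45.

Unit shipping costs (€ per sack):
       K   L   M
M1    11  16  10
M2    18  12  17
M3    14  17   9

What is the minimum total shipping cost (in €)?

A cheapest plan:
  M1 to K: 35 sacks
  M1 to L: 45 sacks
  M1 to M: 30 sacks
  M2 to L: 115 sacks
  M3 to M: 15 sacks
Total cost = €2920.

2920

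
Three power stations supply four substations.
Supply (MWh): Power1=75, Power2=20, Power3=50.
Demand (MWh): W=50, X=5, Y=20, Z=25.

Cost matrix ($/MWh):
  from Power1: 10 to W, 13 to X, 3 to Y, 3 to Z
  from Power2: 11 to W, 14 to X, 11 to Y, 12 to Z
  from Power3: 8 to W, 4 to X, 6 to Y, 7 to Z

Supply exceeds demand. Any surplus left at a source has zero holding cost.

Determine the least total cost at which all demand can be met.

An optimal shipping plan:
  Power1->W: 5 × $10 = $50
  Power1->Y: 20 × $3 = $60
  Power1->Z: 25 × $3 = $75
  Power3->W: 45 × $8 = $360
  Power3->X: 5 × $4 = $20
Total = 50 + 60 + 75 + 360 + 20 = $565.
(Supply check: Power1 ships 50; Power2 ships 0; Power3 ships 50.)

565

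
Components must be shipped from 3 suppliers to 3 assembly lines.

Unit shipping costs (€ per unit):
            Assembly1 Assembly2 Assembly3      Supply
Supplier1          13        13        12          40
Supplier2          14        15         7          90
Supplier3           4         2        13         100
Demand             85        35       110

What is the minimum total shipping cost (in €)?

1460

An optimal shipping plan:
  Supplier1–Assembly1: 20 × €13 = €260
  Supplier1–Assembly3: 20 × €12 = €240
  Supplier2–Assembly3: 90 × €7 = €630
  Supplier3–Assembly1: 65 × €4 = €260
  Supplier3–Assembly2: 35 × €2 = €70
Total = 260 + 240 + 630 + 260 + 70 = €1460.
(Supply check: Supplier1 ships 40; Supplier2 ships 90; Supplier3 ships 100.)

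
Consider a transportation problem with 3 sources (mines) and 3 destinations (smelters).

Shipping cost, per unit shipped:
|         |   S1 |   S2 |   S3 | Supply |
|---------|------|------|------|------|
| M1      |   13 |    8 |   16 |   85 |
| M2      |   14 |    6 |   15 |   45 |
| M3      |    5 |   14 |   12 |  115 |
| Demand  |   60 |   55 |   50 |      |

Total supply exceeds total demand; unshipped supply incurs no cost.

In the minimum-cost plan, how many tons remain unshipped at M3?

An optimal plan:
  M1→S2: 10 × 8 = 80
  M2→S2: 45 × 6 = 270
  M3→S1: 60 × 5 = 300
  M3→S3: 50 × 12 = 600
Total cost = 1250.
M3 ships 110 of its 115, leaving 5.

5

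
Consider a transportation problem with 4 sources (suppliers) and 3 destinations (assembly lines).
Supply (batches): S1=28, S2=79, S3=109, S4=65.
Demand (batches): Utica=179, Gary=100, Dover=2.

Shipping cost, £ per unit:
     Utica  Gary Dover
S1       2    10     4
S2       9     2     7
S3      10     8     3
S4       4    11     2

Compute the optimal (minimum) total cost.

1508

One minimum-cost allocation:
  S1–Utica: 28 × £2 = £56
  S2–Gary: 79 × £2 = £158
  S3–Utica: 86 × £10 = £860
  S3–Gary: 21 × £8 = £168
  S3–Dover: 2 × £3 = £6
  S4–Utica: 65 × £4 = £260
Total = 56 + 158 + 860 + 168 + 6 + 260 = £1508.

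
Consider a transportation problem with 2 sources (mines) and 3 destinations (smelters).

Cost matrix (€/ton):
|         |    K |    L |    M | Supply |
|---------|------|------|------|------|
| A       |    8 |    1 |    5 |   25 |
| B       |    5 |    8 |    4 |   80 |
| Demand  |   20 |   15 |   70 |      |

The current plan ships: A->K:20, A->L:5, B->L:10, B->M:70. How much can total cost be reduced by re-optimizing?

120

Current plan cost = 20·8 + 5·1 + 10·8 + 70·4 = €525.
Optimal plan:
  A->L: 15 tons
  A->M: 10 tons
  B->K: 20 tons
  B->M: 60 tons
Optimal cost = €405.
Saving = 525 − 405 = €120.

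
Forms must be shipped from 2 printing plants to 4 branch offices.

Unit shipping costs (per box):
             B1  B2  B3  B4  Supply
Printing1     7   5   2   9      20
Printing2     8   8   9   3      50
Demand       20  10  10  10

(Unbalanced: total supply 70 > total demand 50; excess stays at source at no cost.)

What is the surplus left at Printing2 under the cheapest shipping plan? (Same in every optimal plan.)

Minimum-cost shipments:
  Printing1→B2: 10 × 5 = 50
  Printing1→B3: 10 × 2 = 20
  Printing2→B1: 20 × 8 = 160
  Printing2→B4: 10 × 3 = 30
Total cost = 260.
Printing2 ships 30 of its 50, leaving 20.

20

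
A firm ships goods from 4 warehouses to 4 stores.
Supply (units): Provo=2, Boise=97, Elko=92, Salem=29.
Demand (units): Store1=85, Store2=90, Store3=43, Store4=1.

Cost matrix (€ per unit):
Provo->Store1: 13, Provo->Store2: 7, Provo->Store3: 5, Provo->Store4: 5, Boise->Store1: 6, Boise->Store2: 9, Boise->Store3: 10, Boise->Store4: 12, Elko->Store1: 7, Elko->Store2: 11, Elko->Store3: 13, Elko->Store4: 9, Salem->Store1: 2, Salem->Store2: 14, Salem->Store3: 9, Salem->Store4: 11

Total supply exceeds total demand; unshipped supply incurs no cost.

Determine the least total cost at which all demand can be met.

1757

A cheapest plan:
  Provo to Store3: 2 units
  Boise to Store2: 56 units
  Boise to Store3: 41 units
  Elko to Store1: 56 units
  Elko to Store2: 34 units
  Elko to Store4: 1 units
  Salem to Store1: 29 units
Total cost = €1757.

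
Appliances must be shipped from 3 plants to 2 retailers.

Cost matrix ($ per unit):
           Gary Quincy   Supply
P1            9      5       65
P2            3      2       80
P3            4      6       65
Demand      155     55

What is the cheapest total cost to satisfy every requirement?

A cheapest plan:
  P1->Gary: 10 units
  P1->Quincy: 55 units
  P2->Gary: 80 units
  P3->Gary: 65 units
Total cost = $865.
(Supply check: P1 ships 65; P2 ships 80; P3 ships 65.)

865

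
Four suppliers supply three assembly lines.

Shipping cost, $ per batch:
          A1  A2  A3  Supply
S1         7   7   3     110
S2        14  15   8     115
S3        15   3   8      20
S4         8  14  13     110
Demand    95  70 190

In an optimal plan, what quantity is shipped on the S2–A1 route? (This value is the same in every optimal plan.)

0

Solving gives:
  S1->A2: 35 × $7 = $245
  S1->A3: 75 × $3 = $225
  S2->A3: 115 × $8 = $920
  S3->A2: 20 × $3 = $60
  S4->A1: 95 × $8 = $760
  S4->A2: 15 × $14 = $210
Total cost = $2420.
The route S2→A1 is not used.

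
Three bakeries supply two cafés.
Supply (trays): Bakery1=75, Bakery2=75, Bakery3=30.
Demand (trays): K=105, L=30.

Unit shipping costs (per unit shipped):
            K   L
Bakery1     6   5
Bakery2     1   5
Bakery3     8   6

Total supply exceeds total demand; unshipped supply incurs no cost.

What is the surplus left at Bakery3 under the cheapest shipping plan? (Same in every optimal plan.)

Minimum-cost shipments:
  Bakery1→K: 30 trays
  Bakery1→L: 30 trays
  Bakery2→K: 75 trays
Total cost = 405.
Bakery3 ships 0 of its 30, leaving 30.

30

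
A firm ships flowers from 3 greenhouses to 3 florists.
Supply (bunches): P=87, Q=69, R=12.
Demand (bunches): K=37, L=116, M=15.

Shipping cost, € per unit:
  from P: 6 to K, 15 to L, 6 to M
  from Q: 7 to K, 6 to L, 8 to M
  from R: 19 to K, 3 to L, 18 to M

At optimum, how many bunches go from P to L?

The minimum-cost plan:
  P–K: 37 × €6 = €222
  P–L: 35 × €15 = €525
  P–M: 15 × €6 = €90
  Q–L: 69 × €6 = €414
  R–L: 12 × €3 = €36
Total cost = €1287.
So P→L carries 35 bunches.

35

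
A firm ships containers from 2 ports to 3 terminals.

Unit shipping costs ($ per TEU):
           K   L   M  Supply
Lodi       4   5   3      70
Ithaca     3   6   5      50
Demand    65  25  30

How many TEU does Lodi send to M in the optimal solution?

30

Optimal shipments:
  Lodi to K: 15 × $4 = $60
  Lodi to L: 25 × $5 = $125
  Lodi to M: 30 × $3 = $90
  Ithaca to K: 50 × $3 = $150
Total cost = $425.
So Lodi→M carries 30 TEU.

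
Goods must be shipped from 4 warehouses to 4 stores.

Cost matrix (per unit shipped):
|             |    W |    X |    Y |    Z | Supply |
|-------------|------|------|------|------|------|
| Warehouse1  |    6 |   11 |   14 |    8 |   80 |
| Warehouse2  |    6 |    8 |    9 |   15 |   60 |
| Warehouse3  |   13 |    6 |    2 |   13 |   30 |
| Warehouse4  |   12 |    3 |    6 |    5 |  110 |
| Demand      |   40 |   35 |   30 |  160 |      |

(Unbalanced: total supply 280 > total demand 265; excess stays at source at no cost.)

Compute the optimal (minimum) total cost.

1470

A cheapest plan:
  Warehouse1->Z: 80 × 8 = 640
  Warehouse2->W: 40 × 6 = 240
  Warehouse2->X: 5 × 8 = 40
  Warehouse3->Y: 30 × 2 = 60
  Warehouse4->X: 30 × 3 = 90
  Warehouse4->Z: 80 × 5 = 400
Total = 640 + 240 + 40 + 60 + 90 + 400 = 1470.
(Supply check: Warehouse1 ships 80; Warehouse2 ships 45; Warehouse3 ships 30; Warehouse4 ships 110.)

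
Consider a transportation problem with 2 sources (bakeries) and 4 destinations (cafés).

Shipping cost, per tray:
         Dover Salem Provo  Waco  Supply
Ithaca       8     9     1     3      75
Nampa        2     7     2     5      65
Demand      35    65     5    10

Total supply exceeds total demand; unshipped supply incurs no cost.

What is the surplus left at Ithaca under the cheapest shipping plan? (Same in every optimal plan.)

An optimal plan:
  Ithaca->Salem: 35 × 9 = 315
  Ithaca->Provo: 5 × 1 = 5
  Ithaca->Waco: 10 × 3 = 30
  Nampa->Dover: 35 × 2 = 70
  Nampa->Salem: 30 × 7 = 210
Total cost = 630.
Ithaca ships 50 of its 75, leaving 25.

25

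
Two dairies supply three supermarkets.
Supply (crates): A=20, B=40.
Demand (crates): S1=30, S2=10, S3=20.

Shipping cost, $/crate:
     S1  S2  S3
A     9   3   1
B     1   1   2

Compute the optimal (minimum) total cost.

60

An optimal shipping plan:
  A to S3: 20 × $1 = $20
  B to S1: 30 × $1 = $30
  B to S2: 10 × $1 = $10
Total = 20 + 30 + 10 = $60.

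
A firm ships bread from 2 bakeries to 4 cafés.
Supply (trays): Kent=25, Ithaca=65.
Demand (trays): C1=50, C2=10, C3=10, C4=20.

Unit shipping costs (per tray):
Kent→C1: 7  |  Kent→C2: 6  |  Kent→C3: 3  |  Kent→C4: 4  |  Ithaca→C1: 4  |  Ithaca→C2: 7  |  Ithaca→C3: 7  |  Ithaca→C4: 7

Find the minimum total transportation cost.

One minimum-cost allocation:
  Kent→C3: 10 × 3 = 30
  Kent→C4: 15 × 4 = 60
  Ithaca→C1: 50 × 4 = 200
  Ithaca→C2: 10 × 7 = 70
  Ithaca→C4: 5 × 7 = 35
Total = 30 + 60 + 200 + 70 + 35 = 395.
(Supply check: Kent ships 25; Ithaca ships 65.)

395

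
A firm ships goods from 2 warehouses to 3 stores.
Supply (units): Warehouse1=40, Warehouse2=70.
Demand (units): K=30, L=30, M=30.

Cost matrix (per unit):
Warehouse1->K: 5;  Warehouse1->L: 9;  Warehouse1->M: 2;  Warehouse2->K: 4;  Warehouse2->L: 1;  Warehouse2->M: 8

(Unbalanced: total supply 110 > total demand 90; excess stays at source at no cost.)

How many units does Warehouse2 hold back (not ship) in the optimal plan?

10

Minimum-cost shipments:
  Warehouse1–M: 30 × 2 = 60
  Warehouse2–K: 30 × 4 = 120
  Warehouse2–L: 30 × 1 = 30
Total cost = 210.
Warehouse2 ships 60 of its 70, leaving 10.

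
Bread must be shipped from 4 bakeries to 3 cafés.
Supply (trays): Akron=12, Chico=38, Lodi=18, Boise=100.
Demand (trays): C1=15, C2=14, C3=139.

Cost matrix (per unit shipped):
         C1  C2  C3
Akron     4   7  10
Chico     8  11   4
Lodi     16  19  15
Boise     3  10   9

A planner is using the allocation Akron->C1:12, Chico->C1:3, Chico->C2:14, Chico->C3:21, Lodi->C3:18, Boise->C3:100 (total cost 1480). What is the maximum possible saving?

162

Current plan cost = 12·4 + 3·8 + 14·11 + 21·4 + 18·15 + 100·9 = 1480.
Optimal plan:
  Akron to C2: 12 × 7 = 84
  Chico to C3: 38 × 4 = 152
  Lodi to C3: 18 × 15 = 270
  Boise to C1: 15 × 3 = 45
  Boise to C2: 2 × 10 = 20
  Boise to C3: 83 × 9 = 747
Optimal cost = 1318.
Saving = 1480 − 1318 = 162.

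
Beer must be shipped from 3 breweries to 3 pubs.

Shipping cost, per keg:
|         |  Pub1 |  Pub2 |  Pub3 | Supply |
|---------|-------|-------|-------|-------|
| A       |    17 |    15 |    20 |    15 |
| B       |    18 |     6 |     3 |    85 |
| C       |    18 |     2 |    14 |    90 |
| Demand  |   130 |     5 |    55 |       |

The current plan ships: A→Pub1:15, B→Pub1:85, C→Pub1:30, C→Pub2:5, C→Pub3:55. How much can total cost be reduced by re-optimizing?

605

Current plan cost = 15·17 + 85·18 + 30·18 + 5·2 + 55·14 = 3105.
Optimal plan:
  A to Pub1: 15 kegs
  B to Pub1: 30 kegs
  B to Pub3: 55 kegs
  C to Pub1: 85 kegs
  C to Pub2: 5 kegs
Optimal cost = 2500.
Saving = 3105 − 2500 = 605.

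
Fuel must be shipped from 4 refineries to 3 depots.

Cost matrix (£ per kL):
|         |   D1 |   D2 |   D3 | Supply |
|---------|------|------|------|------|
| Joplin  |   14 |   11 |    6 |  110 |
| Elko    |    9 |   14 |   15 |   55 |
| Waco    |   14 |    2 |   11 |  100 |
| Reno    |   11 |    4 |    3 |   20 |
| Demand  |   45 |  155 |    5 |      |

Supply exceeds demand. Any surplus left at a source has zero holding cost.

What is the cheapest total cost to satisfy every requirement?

A cheapest plan:
  Joplin->D2: 35 × £11 = £385
  Joplin->D3: 5 × £6 = £30
  Elko->D1: 45 × £9 = £405
  Waco->D2: 100 × £2 = £200
  Reno->D2: 20 × £4 = £80
Total = 385 + 30 + 405 + 200 + 80 = £1100.
(Supply check: Joplin ships 40; Elko ships 45; Waco ships 100; Reno ships 20.)

1100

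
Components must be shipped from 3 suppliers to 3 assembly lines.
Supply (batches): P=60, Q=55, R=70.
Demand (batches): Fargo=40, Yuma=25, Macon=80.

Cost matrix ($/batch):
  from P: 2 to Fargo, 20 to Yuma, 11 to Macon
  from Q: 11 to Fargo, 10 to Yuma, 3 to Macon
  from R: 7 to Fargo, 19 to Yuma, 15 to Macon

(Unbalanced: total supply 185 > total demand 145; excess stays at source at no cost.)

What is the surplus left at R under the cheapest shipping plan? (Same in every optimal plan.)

Minimum-cost shipments:
  P->Fargo: 40 × $2 = $80
  P->Macon: 20 × $11 = $220
  Q->Macon: 55 × $3 = $165
  R->Yuma: 25 × $19 = $475
  R->Macon: 5 × $15 = $75
Total cost = $1015.
R ships 30 of its 70, leaving 40.

40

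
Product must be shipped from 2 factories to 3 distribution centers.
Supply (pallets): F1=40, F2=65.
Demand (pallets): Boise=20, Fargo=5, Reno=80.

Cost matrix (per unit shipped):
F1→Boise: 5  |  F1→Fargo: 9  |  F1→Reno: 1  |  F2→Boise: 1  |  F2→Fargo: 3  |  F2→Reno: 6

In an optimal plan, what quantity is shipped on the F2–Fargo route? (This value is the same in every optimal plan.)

Optimal shipments:
  F1->Reno: 40 × 1 = 40
  F2->Boise: 20 × 1 = 20
  F2->Fargo: 5 × 3 = 15
  F2->Reno: 40 × 6 = 240
Total cost = 315.
So F2→Fargo carries 5 pallets.

5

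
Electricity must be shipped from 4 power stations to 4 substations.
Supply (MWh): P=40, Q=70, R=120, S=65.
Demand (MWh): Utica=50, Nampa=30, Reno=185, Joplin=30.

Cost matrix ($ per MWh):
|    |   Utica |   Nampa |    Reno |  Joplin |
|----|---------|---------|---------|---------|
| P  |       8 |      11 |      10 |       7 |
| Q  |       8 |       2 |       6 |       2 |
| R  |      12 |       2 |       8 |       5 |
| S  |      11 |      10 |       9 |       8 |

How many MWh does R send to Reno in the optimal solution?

Solving gives:
  P–Utica: 40 × $8 = $320
  Q–Utica: 10 × $8 = $80
  Q–Reno: 30 × $6 = $180
  Q–Joplin: 30 × $2 = $60
  R–Nampa: 30 × $2 = $60
  R–Reno: 90 × $8 = $720
  S–Reno: 65 × $9 = $585
Total cost = $2005.
So R→Reno carries 90 MWh.

90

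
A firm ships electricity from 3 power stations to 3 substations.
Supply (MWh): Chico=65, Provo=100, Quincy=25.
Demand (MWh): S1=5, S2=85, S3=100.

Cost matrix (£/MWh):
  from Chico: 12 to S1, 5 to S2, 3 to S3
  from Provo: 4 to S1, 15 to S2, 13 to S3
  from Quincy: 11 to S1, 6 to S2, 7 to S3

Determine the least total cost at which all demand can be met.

1720

Optimal allocation:
  Chico->S3: 65 × £3 = £195
  Provo->S1: 5 × £4 = £20
  Provo->S2: 60 × £15 = £900
  Provo->S3: 35 × £13 = £455
  Quincy->S2: 25 × £6 = £150
Total = 195 + 20 + 900 + 455 + 150 = £1720.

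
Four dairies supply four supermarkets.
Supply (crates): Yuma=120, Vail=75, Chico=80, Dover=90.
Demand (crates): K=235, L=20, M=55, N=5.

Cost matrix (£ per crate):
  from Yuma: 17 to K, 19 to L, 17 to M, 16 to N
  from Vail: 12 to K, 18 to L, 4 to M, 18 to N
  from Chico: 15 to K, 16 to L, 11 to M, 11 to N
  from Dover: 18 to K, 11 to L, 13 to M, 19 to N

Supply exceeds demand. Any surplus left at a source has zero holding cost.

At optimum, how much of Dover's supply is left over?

50

Minimum-cost shipments:
  Yuma–K: 120 × £17 = £2040
  Vail–K: 20 × £12 = £240
  Vail–M: 55 × £4 = £220
  Chico–K: 75 × £15 = £1125
  Chico–N: 5 × £11 = £55
  Dover–K: 20 × £18 = £360
  Dover–L: 20 × £11 = £220
Total cost = £4260.
Dover ships 40 of its 90, leaving 50.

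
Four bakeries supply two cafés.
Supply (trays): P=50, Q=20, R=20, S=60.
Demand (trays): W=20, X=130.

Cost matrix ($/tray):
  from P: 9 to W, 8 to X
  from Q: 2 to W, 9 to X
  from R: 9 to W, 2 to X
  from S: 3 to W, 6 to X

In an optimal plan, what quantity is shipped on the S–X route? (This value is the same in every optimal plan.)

60

The minimum-cost plan:
  P–X: 50 × $8 = $400
  Q–W: 20 × $2 = $40
  R–X: 20 × $2 = $40
  S–X: 60 × $6 = $360
Total cost = $840.
So S→X carries 60 trays.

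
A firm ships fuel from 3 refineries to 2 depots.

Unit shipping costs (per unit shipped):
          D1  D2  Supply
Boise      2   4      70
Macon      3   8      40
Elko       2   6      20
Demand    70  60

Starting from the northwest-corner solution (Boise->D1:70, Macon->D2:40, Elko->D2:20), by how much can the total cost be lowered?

160

Current plan cost = 70·2 + 40·8 + 20·6 = 580.
Optimal plan:
  Boise to D1: 10 × 2 = 20
  Boise to D2: 60 × 4 = 240
  Macon to D1: 40 × 3 = 120
  Elko to D1: 20 × 2 = 40
Optimal cost = 420.
Saving = 580 − 420 = 160.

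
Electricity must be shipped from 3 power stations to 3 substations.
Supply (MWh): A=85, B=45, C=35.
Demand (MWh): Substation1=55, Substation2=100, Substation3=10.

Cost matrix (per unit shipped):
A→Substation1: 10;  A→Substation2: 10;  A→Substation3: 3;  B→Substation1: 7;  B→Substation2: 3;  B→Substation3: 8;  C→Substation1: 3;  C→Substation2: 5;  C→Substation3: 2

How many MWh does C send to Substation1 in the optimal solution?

The minimum-cost plan:
  A–Substation1: 20 × 10 = 200
  A–Substation2: 55 × 10 = 550
  A–Substation3: 10 × 3 = 30
  B–Substation2: 45 × 3 = 135
  C–Substation1: 35 × 3 = 105
Total cost = 1020.
So C→Substation1 carries 35 MWh.

35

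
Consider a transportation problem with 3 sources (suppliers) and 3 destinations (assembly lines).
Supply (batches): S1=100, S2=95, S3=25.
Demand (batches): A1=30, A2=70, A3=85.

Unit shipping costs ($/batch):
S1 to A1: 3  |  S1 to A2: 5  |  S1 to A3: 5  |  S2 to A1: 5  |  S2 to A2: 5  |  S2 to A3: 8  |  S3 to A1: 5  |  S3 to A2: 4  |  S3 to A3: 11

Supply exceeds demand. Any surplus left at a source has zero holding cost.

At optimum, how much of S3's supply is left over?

0

An optimal plan:
  S1–A1: 15 × $3 = $45
  S1–A3: 85 × $5 = $425
  S2–A1: 15 × $5 = $75
  S2–A2: 45 × $5 = $225
  S3–A2: 25 × $4 = $100
Total cost = $870.
S3 ships 25 of its 25, leaving 0.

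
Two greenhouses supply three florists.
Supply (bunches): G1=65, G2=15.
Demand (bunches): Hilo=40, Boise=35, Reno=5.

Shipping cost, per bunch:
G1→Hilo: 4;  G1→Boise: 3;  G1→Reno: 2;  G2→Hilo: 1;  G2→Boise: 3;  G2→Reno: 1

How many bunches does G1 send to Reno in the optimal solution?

The minimum-cost plan:
  G1→Hilo: 25 bunches
  G1→Boise: 35 bunches
  G1→Reno: 5 bunches
  G2→Hilo: 15 bunches
Total cost = 230.
So G1→Reno carries 5 bunches.

5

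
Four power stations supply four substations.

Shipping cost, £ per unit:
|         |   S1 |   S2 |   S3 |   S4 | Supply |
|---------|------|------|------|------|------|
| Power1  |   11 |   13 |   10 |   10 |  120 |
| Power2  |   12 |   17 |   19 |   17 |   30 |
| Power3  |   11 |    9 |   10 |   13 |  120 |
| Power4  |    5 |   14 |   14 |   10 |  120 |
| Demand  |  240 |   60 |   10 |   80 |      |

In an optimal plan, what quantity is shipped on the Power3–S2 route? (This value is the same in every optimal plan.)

The minimum-cost plan:
  Power1->S1: 40 × £11 = £440
  Power1->S4: 80 × £10 = £800
  Power2->S1: 30 × £12 = £360
  Power3->S1: 50 × £11 = £550
  Power3->S2: 60 × £9 = £540
  Power3->S3: 10 × £10 = £100
  Power4->S1: 120 × £5 = £600
Total cost = £3390.
So Power3→S2 carries 60 MWh.

60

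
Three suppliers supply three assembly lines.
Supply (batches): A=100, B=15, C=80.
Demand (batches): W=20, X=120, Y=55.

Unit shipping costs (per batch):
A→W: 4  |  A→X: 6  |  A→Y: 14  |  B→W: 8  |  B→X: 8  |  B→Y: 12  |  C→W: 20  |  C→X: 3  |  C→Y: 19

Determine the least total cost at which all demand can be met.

1300

Optimal allocation:
  A–W: 20 × 4 = 80
  A–X: 40 × 6 = 240
  A–Y: 40 × 14 = 560
  B–Y: 15 × 12 = 180
  C–X: 80 × 3 = 240
Total = 80 + 240 + 560 + 180 + 240 = 1300.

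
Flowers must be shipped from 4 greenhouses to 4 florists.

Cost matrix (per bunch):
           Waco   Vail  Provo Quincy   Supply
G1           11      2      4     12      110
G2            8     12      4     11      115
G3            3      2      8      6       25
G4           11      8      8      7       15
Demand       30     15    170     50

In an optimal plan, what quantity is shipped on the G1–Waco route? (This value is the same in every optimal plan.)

The minimum-cost plan:
  G1->Vail: 15 × 2 = 30
  G1->Provo: 95 × 4 = 380
  G2->Waco: 5 × 8 = 40
  G2->Provo: 75 × 4 = 300
  G2->Quincy: 35 × 11 = 385
  G3->Waco: 25 × 3 = 75
  G4->Quincy: 15 × 7 = 105
Total cost = 1315.
The route G1→Waco is not used.

0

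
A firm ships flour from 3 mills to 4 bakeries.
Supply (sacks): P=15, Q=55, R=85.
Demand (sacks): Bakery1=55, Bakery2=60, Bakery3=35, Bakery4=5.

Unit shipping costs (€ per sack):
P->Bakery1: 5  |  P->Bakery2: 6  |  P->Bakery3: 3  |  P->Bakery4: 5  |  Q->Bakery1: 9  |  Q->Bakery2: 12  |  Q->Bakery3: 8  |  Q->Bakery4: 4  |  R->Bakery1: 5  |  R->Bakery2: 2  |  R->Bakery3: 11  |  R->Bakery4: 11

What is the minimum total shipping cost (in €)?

740

One minimum-cost allocation:
  P->Bakery3: 15 sacks
  Q->Bakery1: 30 sacks
  Q->Bakery3: 20 sacks
  Q->Bakery4: 5 sacks
  R->Bakery1: 25 sacks
  R->Bakery2: 60 sacks
Total cost = €740.
(Supply check: P ships 15; Q ships 55; R ships 85.)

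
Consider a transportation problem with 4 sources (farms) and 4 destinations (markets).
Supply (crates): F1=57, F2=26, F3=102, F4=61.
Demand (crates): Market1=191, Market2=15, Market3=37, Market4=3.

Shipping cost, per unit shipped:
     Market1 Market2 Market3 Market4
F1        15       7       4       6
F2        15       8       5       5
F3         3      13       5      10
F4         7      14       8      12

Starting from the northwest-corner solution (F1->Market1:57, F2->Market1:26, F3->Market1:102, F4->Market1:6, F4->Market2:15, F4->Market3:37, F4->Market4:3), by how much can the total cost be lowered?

Current plan cost = 57·15 + 26·15 + 102·3 + 6·7 + 15·14 + 37·8 + 3·12 = 2135.
Optimal plan:
  F1->Market1: 5 crates
  F1->Market2: 15 crates
  F1->Market3: 37 crates
  F2->Market1: 23 crates
  F2->Market4: 3 crates
  F3->Market1: 102 crates
  F4->Market1: 61 crates
Optimal cost = 1421.
Saving = 2135 − 1421 = 714.

714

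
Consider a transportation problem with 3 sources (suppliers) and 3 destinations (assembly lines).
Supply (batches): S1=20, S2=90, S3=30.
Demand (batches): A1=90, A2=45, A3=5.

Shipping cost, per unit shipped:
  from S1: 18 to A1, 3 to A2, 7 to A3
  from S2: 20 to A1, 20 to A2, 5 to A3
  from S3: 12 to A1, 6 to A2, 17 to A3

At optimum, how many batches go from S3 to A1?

Optimal shipments:
  S1→A2: 20 × 3 = 60
  S2→A1: 85 × 20 = 1700
  S2→A3: 5 × 5 = 25
  S3→A1: 5 × 12 = 60
  S3→A2: 25 × 6 = 150
Total cost = 1995.
So S3→A1 carries 5 batches.

5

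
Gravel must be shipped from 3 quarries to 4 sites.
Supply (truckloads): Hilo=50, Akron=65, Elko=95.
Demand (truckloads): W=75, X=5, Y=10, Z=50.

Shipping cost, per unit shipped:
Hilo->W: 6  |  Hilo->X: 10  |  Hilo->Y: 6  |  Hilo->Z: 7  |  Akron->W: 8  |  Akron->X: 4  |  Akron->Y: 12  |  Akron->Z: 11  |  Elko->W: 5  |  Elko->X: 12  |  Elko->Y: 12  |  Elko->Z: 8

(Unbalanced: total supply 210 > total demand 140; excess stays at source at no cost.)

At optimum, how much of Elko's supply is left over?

10

An optimal plan:
  Hilo→Y: 10 × 6 = 60
  Hilo→Z: 40 × 7 = 280
  Akron→X: 5 × 4 = 20
  Elko→W: 75 × 5 = 375
  Elko→Z: 10 × 8 = 80
Total cost = 815.
Elko ships 85 of its 95, leaving 10.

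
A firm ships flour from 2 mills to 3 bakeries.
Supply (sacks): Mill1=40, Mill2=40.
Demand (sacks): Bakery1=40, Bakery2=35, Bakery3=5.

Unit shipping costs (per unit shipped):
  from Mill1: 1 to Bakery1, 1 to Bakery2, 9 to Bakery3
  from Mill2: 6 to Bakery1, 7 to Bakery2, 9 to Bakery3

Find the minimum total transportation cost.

295

A cheapest plan:
  Mill1->Bakery1: 5 × 1 = 5
  Mill1->Bakery2: 35 × 1 = 35
  Mill2->Bakery1: 35 × 6 = 210
  Mill2->Bakery3: 5 × 9 = 45
Total = 5 + 35 + 210 + 45 = 295.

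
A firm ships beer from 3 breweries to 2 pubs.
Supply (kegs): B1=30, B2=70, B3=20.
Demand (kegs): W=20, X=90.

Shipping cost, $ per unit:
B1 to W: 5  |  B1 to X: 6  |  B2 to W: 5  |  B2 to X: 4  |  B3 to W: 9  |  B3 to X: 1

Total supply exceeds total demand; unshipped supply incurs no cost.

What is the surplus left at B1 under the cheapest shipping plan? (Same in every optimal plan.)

10

Minimum-cost shipments:
  B1->W: 20 kegs
  B2->X: 70 kegs
  B3->X: 20 kegs
Total cost = $400.
B1 ships 20 of its 30, leaving 10.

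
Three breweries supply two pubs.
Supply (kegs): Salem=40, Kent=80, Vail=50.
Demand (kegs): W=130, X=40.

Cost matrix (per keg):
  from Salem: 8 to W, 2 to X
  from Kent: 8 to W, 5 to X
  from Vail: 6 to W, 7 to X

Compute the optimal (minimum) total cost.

1020

Optimal allocation:
  Salem→X: 40 kegs
  Kent→W: 80 kegs
  Vail→W: 50 kegs
Total cost = 1020.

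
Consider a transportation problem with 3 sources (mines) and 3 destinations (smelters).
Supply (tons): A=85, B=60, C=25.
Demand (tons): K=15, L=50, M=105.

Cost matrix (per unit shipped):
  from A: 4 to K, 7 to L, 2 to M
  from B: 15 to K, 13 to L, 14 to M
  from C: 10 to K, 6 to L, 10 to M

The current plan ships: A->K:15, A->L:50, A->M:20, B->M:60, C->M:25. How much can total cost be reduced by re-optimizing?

390

Current plan cost = 15·4 + 50·7 + 20·2 + 60·14 + 25·10 = 1540.
Optimal plan:
  A→M: 85 × 2 = 170
  B→K: 15 × 15 = 225
  B→L: 25 × 13 = 325
  B→M: 20 × 14 = 280
  C→L: 25 × 6 = 150
Optimal cost = 1150.
Saving = 1540 − 1150 = 390.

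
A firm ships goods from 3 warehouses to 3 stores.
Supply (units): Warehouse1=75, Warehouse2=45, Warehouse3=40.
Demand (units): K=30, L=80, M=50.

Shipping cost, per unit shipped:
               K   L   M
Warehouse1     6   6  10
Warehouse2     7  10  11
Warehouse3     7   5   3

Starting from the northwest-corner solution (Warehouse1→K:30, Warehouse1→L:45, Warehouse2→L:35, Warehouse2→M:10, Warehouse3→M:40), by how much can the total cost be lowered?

90

Current plan cost = 30·6 + 45·6 + 35·10 + 10·11 + 40·3 = 1030.
Optimal plan:
  Warehouse1→L: 75 × 6 = 450
  Warehouse2→K: 30 × 7 = 210
  Warehouse2→L: 5 × 10 = 50
  Warehouse2→M: 10 × 11 = 110
  Warehouse3→M: 40 × 3 = 120
Optimal cost = 940.
Saving = 1030 − 940 = 90.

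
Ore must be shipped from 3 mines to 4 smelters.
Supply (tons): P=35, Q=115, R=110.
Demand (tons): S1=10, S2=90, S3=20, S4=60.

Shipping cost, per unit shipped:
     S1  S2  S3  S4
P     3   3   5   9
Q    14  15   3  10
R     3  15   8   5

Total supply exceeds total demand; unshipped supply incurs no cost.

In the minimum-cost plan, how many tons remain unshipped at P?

An optimal plan:
  P→S2: 35 tons
  Q→S2: 55 tons
  Q→S3: 20 tons
  R→S1: 10 tons
  R→S4: 60 tons
Total cost = 1320.
P ships 35 of its 35, leaving 0.

0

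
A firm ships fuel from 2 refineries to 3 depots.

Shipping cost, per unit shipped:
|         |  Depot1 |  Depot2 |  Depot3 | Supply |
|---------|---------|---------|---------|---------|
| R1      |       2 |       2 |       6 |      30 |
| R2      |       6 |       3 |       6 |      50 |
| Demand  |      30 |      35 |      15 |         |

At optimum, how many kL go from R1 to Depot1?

The minimum-cost plan:
  R1->Depot1: 30 × 2 = 60
  R2->Depot2: 35 × 3 = 105
  R2->Depot3: 15 × 6 = 90
Total cost = 255.
So R1→Depot1 carries 30 kL.

30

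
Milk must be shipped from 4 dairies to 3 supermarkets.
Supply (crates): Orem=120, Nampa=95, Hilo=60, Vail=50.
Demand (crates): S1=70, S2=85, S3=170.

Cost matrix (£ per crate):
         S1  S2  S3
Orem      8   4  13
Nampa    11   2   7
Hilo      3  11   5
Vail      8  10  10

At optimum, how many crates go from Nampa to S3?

Optimal shipments:
  Orem to S1: 35 × £8 = £280
  Orem to S2: 85 × £4 = £340
  Nampa to S3: 95 × £7 = £665
  Hilo to S1: 35 × £3 = £105
  Hilo to S3: 25 × £5 = £125
  Vail to S3: 50 × £10 = £500
Total cost = £2015.
So Nampa→S3 carries 95 crates.

95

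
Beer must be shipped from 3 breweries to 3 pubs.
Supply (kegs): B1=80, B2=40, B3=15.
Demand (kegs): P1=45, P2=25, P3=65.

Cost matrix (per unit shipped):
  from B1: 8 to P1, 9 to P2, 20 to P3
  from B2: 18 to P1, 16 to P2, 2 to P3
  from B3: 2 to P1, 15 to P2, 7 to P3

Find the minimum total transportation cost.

970

Optimal allocation:
  B1–P1: 45 × 8 = 360
  B1–P2: 25 × 9 = 225
  B1–P3: 10 × 20 = 200
  B2–P3: 40 × 2 = 80
  B3–P3: 15 × 7 = 105
Total = 360 + 225 + 200 + 80 + 105 = 970.
(Supply check: B1 ships 80; B2 ships 40; B3 ships 15.)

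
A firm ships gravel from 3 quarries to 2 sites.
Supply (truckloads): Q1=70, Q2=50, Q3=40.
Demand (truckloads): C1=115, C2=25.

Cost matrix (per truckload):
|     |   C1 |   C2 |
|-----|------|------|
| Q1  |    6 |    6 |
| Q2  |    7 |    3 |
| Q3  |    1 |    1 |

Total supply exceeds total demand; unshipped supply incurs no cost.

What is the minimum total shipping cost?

An optimal shipping plan:
  Q1–C1: 70 truckloads
  Q2–C1: 5 truckloads
  Q2–C2: 25 truckloads
  Q3–C1: 40 truckloads
Total cost = 570.

570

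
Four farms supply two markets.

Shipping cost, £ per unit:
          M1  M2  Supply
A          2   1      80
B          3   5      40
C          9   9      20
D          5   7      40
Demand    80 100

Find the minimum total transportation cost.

A cheapest plan:
  A→M2: 80 × £1 = £80
  B→M1: 40 × £3 = £120
  C→M2: 20 × £9 = £180
  D→M1: 40 × £5 = £200
Total = 80 + 120 + 180 + 200 = £580.

580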